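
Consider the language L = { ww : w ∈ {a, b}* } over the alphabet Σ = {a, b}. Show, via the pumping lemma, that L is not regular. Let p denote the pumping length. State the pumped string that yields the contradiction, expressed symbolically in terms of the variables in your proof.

Suppose for contradiction that L is regular, and let p be the pumping length.
Take w = a^p b^p a^p b^p = uu where u = a^pb^p; then w ∈ L and |w| = 4p ≥ p.
Write w = xyz as guaranteed by the lemma, with |xy| ≤ p and |y| > 0.
Because |xy| ≤ p and w begins with p copies of a, we have y = a^k with 1 ≤ k ≤ p.
Pump with i = 2: xy^2z = a^{p+k} b^p a^p b^p, of length 4p+k. Suppose this equals vv. The string starts with a and ends with b, so v does too; thus the boundary between the two copies of v is a b→a transition. There is exactly one such transition, at position 2p+k, so |v| = 2p+k and |vv| = 4p+2k ≠ 4p+k since k ≥ 1. So xy^2z ∉ L.
This contradicts the pumping lemma, so L is not regular.

a^{p+k} b^p a^p b^p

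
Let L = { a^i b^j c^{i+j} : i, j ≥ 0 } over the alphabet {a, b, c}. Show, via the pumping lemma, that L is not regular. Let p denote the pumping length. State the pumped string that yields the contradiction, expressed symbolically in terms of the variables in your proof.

Toward a contradiction, assume L is regular with pumping length p.
Take w = a^p b^p c^{2p} ∈ L (with i=j=p, i+j=2p), |w| = 4p ≥ p.
The pumping lemma gives a decomposition w = xyz where |xy| ≤ p and |y| ≥ 1.
Since the first p symbols of w are all a's and |xy| ≤ p, y lies entirely in the leading a-block: y = a^k for some k with 1 ≤ k ≤ p.
Consider xy^2z = a^{p+k} b^p c^{2p}. Now the a- and b-counts sum to 2p+k, but the c-count is 2p ≠ 2p+k. So xy^2z ∉ L.
Contradiction. Therefore L is not regular.

a^{p+k} b^p c^{2p}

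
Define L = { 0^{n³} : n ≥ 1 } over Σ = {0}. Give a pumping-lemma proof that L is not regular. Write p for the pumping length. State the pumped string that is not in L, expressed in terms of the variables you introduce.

Assume L is regular. Let p be the pumping length given by the pumping lemma.
Take w = 0^{p³} ∈ L with |w| = p³ ≥ p.
The pumping lemma gives a decomposition w = xyz where |xy| ≤ p and |y| > 0.
Then y = 0^k for some k with 1 ≤ k ≤ p.
Pump with i = 2: xy^2z = 0^{p³+k}. Since 1 ≤ k ≤ p, p³ < p³+k ≤ p³+p < p³+3p²+3p+1 = (p+1)³, so p³+k is not a perfect cube. So xy^2z ∉ L.
This is a contradiction; hence L is not regular.

0^{p³+k}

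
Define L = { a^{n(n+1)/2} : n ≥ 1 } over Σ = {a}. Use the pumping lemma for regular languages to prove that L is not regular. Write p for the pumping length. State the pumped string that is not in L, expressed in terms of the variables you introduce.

Assume L is regular; let p be its pumping constant.
Take w = a^{p(p+1)/2} ∈ L with |w| = p(p+1)/2 ≥ p.
Write w = xyz as guaranteed by the lemma, with |xy| ≤ p and y is nonempty.
Then y = a^k for some k with 1 ≤ k ≤ p.
Pump with i = 2: xy^2z = a^{p(p+1)/2+k}. Since 1 ≤ k ≤ p, p(p+1)/2 < p(p+1)/2+k ≤ p(p+1)/2+p < (p+1)(p+2)/2, so p(p+1)/2+k is strictly between consecutive triangular numbers. So xy^2z ∉ L.
This is a contradiction; hence L is not regular.

a^{p(p+1)/2+k}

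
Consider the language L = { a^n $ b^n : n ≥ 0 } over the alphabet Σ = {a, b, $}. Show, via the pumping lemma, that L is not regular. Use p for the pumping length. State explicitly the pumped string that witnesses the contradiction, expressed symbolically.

Toward a contradiction, assume L is regular with pumping length p.
Take w = a^p $ b^p ∈ L with |w| = 2p+1 ≥ p.
The pumping lemma gives a decomposition w = xyz where |xy| ≤ p and y is nonempty.
Since the first p symbols of w are all a's and |xy| ≤ p, y lies entirely in the leading a-block: y = a^k for some k with 1 ≤ k ≤ p.
Pump with i = 2: xy^2z = a^{p+k} $ b^p, which would require p+k = p. But k ≥ 1, so xy^2z ∉ L.
This is a contradiction; hence L is not regular.

a^{p+k} $ b^p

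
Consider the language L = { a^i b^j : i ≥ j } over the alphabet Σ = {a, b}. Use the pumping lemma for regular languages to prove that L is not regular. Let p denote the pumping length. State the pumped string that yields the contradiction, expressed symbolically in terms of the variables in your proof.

Assume L is regular. Let p be the pumping length given by the pumping lemma.
Choose w = a^p b^p ∈ L, with |w| = 2p ≥ p.
The pumping lemma gives a decomposition w = xyz where |xy| ≤ p and |y| > 0.
Because |xy| ≤ p and w begins with p copies of a, we have y = a^k with 1 ≤ k ≤ p.
Consider xy^0z = xz = a^{p-k} b^p. Since k ≥ 1, the a-count p-k is less than p, so i ≥ j fails; thus xz ∉ L.
Contradiction. Therefore L is not regular.

a^{p-k} b^p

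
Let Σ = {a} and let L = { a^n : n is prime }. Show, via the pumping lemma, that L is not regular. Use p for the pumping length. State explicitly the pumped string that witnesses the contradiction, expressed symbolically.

a^{q(1+k)}

Assume L is regular; let p be its pumping constant.
Let q be a prime with q ≥ p+2 (infinitely many primes exist), and take w = a^q ∈ L with |w| = q ≥ p.
By the pumping lemma, w = xyz with |xy| ≤ p and |y| > 0.
Then y = a^k for some k with 1 ≤ k ≤ p.
Since 1 ≤ k ≤ p, |xz| = q-k. Pump with i = q+1: |xy^{q+1}z| = (q-k)+(q+1)k = q+qk = q(1+k), which is composite (both factors ≥ 2). So xy^{q+1}z = a^{q(1+k)} ∉ L.
This contradicts the pumping lemma, so L is not regular.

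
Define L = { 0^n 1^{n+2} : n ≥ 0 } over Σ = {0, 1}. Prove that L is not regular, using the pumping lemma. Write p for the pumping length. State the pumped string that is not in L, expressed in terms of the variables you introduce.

Suppose for contradiction that L is regular, and let p be the pumping length.
Let w = 0^p 1^{p+2} ∈ L; note |w| = 2p+2 ≥ p.
Write w = xyz as guaranteed by the lemma, with |xy| ≤ p and y is nonempty.
Because |xy| ≤ p and w begins with p copies of 0, we have y = 0^k with 1 ≤ k ≤ p.
Pump with i = 2: xy^2z = 0^{p+k} 1^{p+2}. For this to lie in L we would need p+2 = (p+k)+2, which forces k = 0. But k ≥ 1, so xy^2z ∉ L.
This contradicts the pumping lemma, so L is not regular.

0^{p+k} 1^{p+2}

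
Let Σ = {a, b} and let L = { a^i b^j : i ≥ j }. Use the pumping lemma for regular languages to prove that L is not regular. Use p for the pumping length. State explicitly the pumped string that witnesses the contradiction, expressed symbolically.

a^{p-k} b^p

Assume L is regular. Let p be the pumping length given by the pumping lemma.
Choose w = a^p b^p ∈ L, with |w| = 2p ≥ p.
By the pumping lemma, w = xyz with |xy| ≤ p and y is nonempty.
Since the first p symbols of w are all a's and |xy| ≤ p, y lies entirely in the leading a-block: y = a^k for some k with 1 ≤ k ≤ p.
Consider xy^0z = xz = a^{p-k} b^p. Since k ≥ 1, the a-count p-k is less than p, so i ≥ j fails; thus xz ∉ L.
This is a contradiction; hence L is not regular.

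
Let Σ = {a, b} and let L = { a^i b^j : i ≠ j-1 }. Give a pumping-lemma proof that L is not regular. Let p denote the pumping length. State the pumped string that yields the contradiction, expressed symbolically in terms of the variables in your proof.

a^{p+p!} b^{p+p!+1}

Suppose for contradiction that L is regular, and let p be the pumping length.
Choose w = a^p b^{p+p!+1}. Since p ≠ (p+p!+1)-1 = p+p!, w ∈ L; and |w| ≥ p.
By the pumping lemma, w = xyz with |xy| ≤ p and |y| > 0.
Because |xy| ≤ p and w begins with p copies of a, we have y = a^k with 1 ≤ k ≤ p.
Since 1 ≤ k ≤ p, k divides p!; set t = 1 + p!/k. Then xy^t z has p + (p!/k)·k = p + p! copies of a. Now the a-count is p+p! and (b-count)-1 = (p+p!+1)-1 = p+p!, so i ≠ j-1 fails. So xy^t z = a^{p+p!} b^{p+p!+1} ∉ L.
This contradicts the pumping lemma, so L is not regular.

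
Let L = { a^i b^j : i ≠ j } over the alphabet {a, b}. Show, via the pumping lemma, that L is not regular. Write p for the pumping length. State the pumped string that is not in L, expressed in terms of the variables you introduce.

a^{p+p!} b^{p+p!}

Assume L is regular. Let p be the pumping length given by the pumping lemma.
Choose w = a^p b^{p+p!}. Since p ≠ p+p!, w ∈ L; and |w| ≥ p.
By the pumping lemma, w = xyz with |xy| ≤ p and |y| > 0.
Because |xy| ≤ p and w begins with p copies of a, we have y = a^k with 1 ≤ k ≤ p.
Since 1 ≤ k ≤ p, k divides p!; set t = 1 + p!/k. Then xy^t z has p + (p!/k)·k = p + p! copies of a. Now the a-count equals the b-count, so i ≠ j fails. So xy^t z = a^{p+p!} b^{p+p!} ∉ L.
This contradicts the pumping lemma, so L is not regular.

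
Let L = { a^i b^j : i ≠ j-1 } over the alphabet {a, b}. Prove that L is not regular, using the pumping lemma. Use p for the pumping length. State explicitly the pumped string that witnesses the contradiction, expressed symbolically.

Toward a contradiction, assume L is regular with pumping length p.
Choose w = a^p b^{p+p!+1}. Since p ≠ (p+p!+1)-1 = p+p!, w ∈ L; and |w| ≥ p.
By the pumping lemma, w = xyz with |xy| ≤ p and |y| ≥ 1.
The first p characters of w are a's, so xy (and hence y) consists only of a's. Write y = a^k, 1 ≤ k ≤ p.
Since 1 ≤ k ≤ p, k divides p!; set t = 1 + p!/k. Then xy^t z has p + (p!/k)·k = p + p! copies of a. Now the a-count is p+p! and (b-count)-1 = (p+p!+1)-1 = p+p!, so i ≠ j-1 fails. So xy^t z = a^{p+p!} b^{p+p!+1} ∉ L.
This is a contradiction; hence L is not regular.

a^{p+p!} b^{p+p!+1}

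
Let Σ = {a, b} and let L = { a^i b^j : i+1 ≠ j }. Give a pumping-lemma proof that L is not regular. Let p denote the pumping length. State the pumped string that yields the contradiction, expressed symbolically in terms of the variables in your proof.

a^{p+p!} b^{p+p!+1}

Toward a contradiction, assume L is regular with pumping length p.
Choose w = a^p b^{p+p!+1}. Since p ≠ (p+p!+1)-1 = p+p!, w ∈ L; and |w| ≥ p.
By the pumping lemma, w = xyz with |xy| ≤ p and |y| ≥ 1.
Because |xy| ≤ p and w begins with p copies of a, we have y = a^k with 1 ≤ k ≤ p.
Since 1 ≤ k ≤ p, k divides p!; set t = 1 + p!/k. Then xy^t z has p + (p!/k)·k = p + p! copies of a. Now the a-count is p+p! and (b-count)-1 = (p+p!+1)-1 = p+p!, so i+1 ≠ j fails. So xy^t z = a^{p+p!} b^{p+p!+1} ∉ L.
This contradicts the pumping lemma, so L is not regular.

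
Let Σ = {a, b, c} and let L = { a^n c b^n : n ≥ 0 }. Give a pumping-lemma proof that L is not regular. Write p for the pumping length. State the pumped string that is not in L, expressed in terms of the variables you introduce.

a^{p+k} c b^p

Assume L is regular; let p be its pumping constant.
Take w = a^p c b^p ∈ L with |w| = 2p+1 ≥ p.
The pumping lemma gives a decomposition w = xyz where |xy| ≤ p and y is nonempty.
The first p characters of w are a's, so xy (and hence y) consists only of a's. Write y = a^k, 1 ≤ k ≤ p.
Pump with i = 2: xy^2z = a^{p+k} c b^p, which would require p+k = p. But k ≥ 1, so xy^2z ∉ L.
This contradicts the pumping lemma, so L is not regular.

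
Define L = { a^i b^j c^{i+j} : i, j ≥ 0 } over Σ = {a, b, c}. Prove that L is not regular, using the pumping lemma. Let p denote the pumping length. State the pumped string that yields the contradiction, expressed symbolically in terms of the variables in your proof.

Assume L is regular. Let p be the pumping length given by the pumping lemma.
Take w = a^p b^p c^{2p} ∈ L (with i=j=p, i+j=2p), |w| = 4p ≥ p.
The pumping lemma gives a decomposition w = xyz where |xy| ≤ p and y is nonempty.
Since the first p symbols of w are all a's and |xy| ≤ p, y lies entirely in the leading a-block: y = a^k for some k with 1 ≤ k ≤ p.
Consider xy^2z = a^{p+k} b^p c^{2p}. Now the a- and b-counts sum to 2p+k, but the c-count is 2p ≠ 2p+k. So xy^2z ∉ L.
Contradiction. Therefore L is not regular.

a^{p+k} b^p c^{2p}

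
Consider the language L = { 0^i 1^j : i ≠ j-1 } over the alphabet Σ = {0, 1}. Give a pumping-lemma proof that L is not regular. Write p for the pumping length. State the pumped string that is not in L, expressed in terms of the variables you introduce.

0^{p+p!} 1^{p+p!+1}

Assume L is regular. Let p be the pumping length given by the pumping lemma.
Choose w = 0^p 1^{p+p!+1}. Since p ≠ (p+p!+1)-1 = p+p!, w ∈ L; and |w| ≥ p.
The pumping lemma gives a decomposition w = xyz where |xy| ≤ p and |y| ≥ 1.
The first p characters of w are 0's, so xy (and hence y) consists only of 0's. Write y = 0^k, 1 ≤ k ≤ p.
Since 1 ≤ k ≤ p, k divides p!; set t = 1 + p!/k. Then xy^t z has p + (p!/k)·k = p + p! copies of 0. Now the 0-count is p+p! and (1-count)-1 = (p+p!+1)-1 = p+p!, so i ≠ j-1 fails. So xy^t z = 0^{p+p!} 1^{p+p!+1} ∉ L.
This contradicts the pumping lemma, so L is not regular.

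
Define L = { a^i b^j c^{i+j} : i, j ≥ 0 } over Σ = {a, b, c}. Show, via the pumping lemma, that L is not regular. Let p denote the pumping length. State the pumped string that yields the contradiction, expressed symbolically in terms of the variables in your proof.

a^{p+k} b^p c^{2p}

Assume L is regular. Let p be the pumping length given by the pumping lemma.
Take w = a^p b^p c^{2p} ∈ L (with i=j=p, i+j=2p), |w| = 4p ≥ p.
The pumping lemma gives a decomposition w = xyz where |xy| ≤ p and |y| ≥ 1.
The first p characters of w are a's, so xy (and hence y) consists only of a's. Write y = a^k, 1 ≤ k ≤ p.
Consider xy^2z = a^{p+k} b^p c^{2p}. Now the a- and b-counts sum to 2p+k, but the c-count is 2p ≠ 2p+k. So xy^2z ∉ L.
This contradicts the pumping lemma, so L is not regular.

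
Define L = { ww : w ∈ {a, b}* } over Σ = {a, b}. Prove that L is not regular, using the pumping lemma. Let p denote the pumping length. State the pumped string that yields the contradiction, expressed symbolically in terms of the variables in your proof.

Assume L is regular. Let p be the pumping length given by the pumping lemma.
Take w = a^p b^p a^p b^p = uu where u = a^pb^p; then w ∈ L and |w| = 4p ≥ p.
The pumping lemma gives a decomposition w = xyz where |xy| ≤ p and |y| > 0.
Because |xy| ≤ p and w begins with p copies of a, we have y = a^k with 1 ≤ k ≤ p.
Pump with i = 2: xy^2z = a^{p+k} b^p a^p b^p, of length 4p+k. Suppose this equals vv. The string starts with a and ends with b, so v does too; thus the boundary between the two copies of v is a b→a transition. There is exactly one such transition, at position 2p+k, so |v| = 2p+k and |vv| = 4p+2k ≠ 4p+k since k ≥ 1. So xy^2z ∉ L.
This contradicts the pumping lemma, so L is not regular.

a^{p+k} b^p a^p b^p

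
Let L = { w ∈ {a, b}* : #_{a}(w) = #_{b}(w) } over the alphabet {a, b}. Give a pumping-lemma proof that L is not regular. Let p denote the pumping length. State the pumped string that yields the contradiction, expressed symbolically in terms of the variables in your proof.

a^{p+k} b^p

Toward a contradiction, assume L is regular with pumping length p.
Choose w = a^p b^p ∈ L with |w| = 2p ≥ p.
Write w = xyz as guaranteed by the lemma, with |xy| ≤ p and y is nonempty.
The first p characters of w are a's, so xy (and hence y) consists only of a's. Write y = a^k, 1 ≤ k ≤ p.
Pump with i = 2: xy^2z = a^{p+k} b^p has p+k occurrences of a but only p of b. Since k ≥ 1 the counts differ, so xy^2z ∉ L.
This is a contradiction; hence L is not regular.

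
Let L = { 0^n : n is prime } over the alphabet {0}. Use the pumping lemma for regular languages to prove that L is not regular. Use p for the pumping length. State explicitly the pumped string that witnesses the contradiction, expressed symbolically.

0^{q(1+k)}

Suppose for contradiction that L is regular, and let p be the pumping length.
Let q be a prime with q ≥ p+2 (infinitely many primes exist), and take w = 0^q ∈ L with |w| = q ≥ p.
The pumping lemma gives a decomposition w = xyz where |xy| ≤ p and y is nonempty.
Then y = 0^k for some k with 1 ≤ k ≤ p.
Since 1 ≤ k ≤ p, |xz| = q-k. Pump with i = q+1: |xy^{q+1}z| = (q-k)+(q+1)k = q+qk = q(1+k), which is composite (both factors ≥ 2). So xy^{q+1}z = 0^{q(1+k)} ∉ L.
Contradiction. Therefore L is not regular.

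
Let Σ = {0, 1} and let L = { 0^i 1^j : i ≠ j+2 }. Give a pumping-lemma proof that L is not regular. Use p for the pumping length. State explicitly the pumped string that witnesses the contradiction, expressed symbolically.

Toward a contradiction, assume L is regular with pumping length p.
Choose w = 0^p 1^{p+p!-2}. Since p ≠ (p+p!-2)+2 = p+p!, w ∈ L; and |w| ≥ p.
Write w = xyz as guaranteed by the lemma, with |xy| ≤ p and |y| ≥ 1.
Because |xy| ≤ p and w begins with p copies of 0, we have y = 0^k with 1 ≤ k ≤ p.
Since 1 ≤ k ≤ p, k divides p!; set t = 1 + p!/k. Then xy^t z has p + (p!/k)·k = p + p! copies of 0. Now the 0-count is p+p! and (1-count)+2 = (p+p!-2)+2 = p+p!, so i ≠ j+2 fails. So xy^t z = 0^{p+p!} 1^{p+p!-2} ∉ L.
Contradiction. Therefore L is not regular.

0^{p+p!} 1^{p+p!-2}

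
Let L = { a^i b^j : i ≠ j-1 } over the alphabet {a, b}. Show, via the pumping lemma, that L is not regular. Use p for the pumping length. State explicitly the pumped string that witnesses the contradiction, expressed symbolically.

Toward a contradiction, assume L is regular with pumping length p.
Choose w = a^p b^{p+p!+1}. Since p ≠ (p+p!+1)-1 = p+p!, w ∈ L; and |w| ≥ p.
The pumping lemma gives a decomposition w = xyz where |xy| ≤ p and |y| > 0.
Because |xy| ≤ p and w begins with p copies of a, we have y = a^k with 1 ≤ k ≤ p.
Since 1 ≤ k ≤ p, k divides p!; set t = 1 + p!/k. Then xy^t z has p + (p!/k)·k = p + p! copies of a. Now the a-count is p+p! and (b-count)-1 = (p+p!+1)-1 = p+p!, so i ≠ j-1 fails. So xy^t z = a^{p+p!} b^{p+p!+1} ∉ L.
This contradicts the pumping lemma, so L is not regular.

a^{p+p!} b^{p+p!+1}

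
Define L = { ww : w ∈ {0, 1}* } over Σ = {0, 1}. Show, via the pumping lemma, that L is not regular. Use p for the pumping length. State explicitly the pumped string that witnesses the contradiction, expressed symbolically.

0^{p+k} 1^p 0^p 1^p

Assume L is regular. Let p be the pumping length given by the pumping lemma.
Take w = 0^p 1^p 0^p 1^p = uu where u = 0^p1^p; then w ∈ L and |w| = 4p ≥ p.
By the pumping lemma, w = xyz with |xy| ≤ p and y is nonempty.
The first p characters of w are 0's, so xy (and hence y) consists only of 0's. Write y = 0^k, 1 ≤ k ≤ p.
Pump with i = 2: xy^2z = 0^{p+k} 1^p 0^p 1^p, of length 4p+k. Suppose this equals vv. The string starts with 0 and ends with 1, so v does too; thus the boundary between the two copies of v is a 1→0 transition. There is exactly one such transition, at position 2p+k, so |v| = 2p+k and |vv| = 4p+2k ≠ 4p+k since k ≥ 1. So xy^2z ∉ L.
This contradicts the pumping lemma, so L is not regular.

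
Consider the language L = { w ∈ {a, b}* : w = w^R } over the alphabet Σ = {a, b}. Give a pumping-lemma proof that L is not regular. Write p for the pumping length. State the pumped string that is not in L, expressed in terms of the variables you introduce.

a^{p+k} b a^p

Assume L is regular. Let p be the pumping length given by the pumping lemma.
Take w = a^p b a^p, a palindrome of length 2p+1 ≥ p.
The pumping lemma gives a decomposition w = xyz where |xy| ≤ p and |y| > 0.
The first p characters of w are a's, so xy (and hence y) consists only of a's. Write y = a^k, 1 ≤ k ≤ p.
Pump with i = 2: xy^2z = a^{p+k} b a^p. Its reverse is a^p b a^{p+k}, which differs from xy^2z since k ≥ 1. So xy^2z is not a palindrome and xy^2z ∉ L.
This contradicts the pumping lemma, so L is not regular.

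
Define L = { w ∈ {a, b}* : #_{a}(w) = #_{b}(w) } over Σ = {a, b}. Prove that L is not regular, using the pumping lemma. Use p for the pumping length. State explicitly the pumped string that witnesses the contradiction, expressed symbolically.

Assume L is regular; let p be its pumping constant.
Choose w = a^p b^p ∈ L with |w| = 2p ≥ p.
Write w = xyz as guaranteed by the lemma, with |xy| ≤ p and |y| > 0.
Because |xy| ≤ p and w begins with p copies of a, we have y = a^k with 1 ≤ k ≤ p.
Pump with i = 2: xy^2z = a^{p+k} b^p has p+k occurrences of a but only p of b. Since k ≥ 1 the counts differ, so xy^2z ∉ L.
Contradiction. Therefore L is not regular.

a^{p+k} b^p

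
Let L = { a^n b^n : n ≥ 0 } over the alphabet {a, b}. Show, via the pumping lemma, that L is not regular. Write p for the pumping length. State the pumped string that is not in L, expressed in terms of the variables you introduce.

a^{p+k} b^p

Assume L is regular. Let p be the pumping length given by the pumping lemma.
Let w = a^p b^p ∈ L; note |w| = 2p ≥ p.
Write w = xyz as guaranteed by the lemma, with |xy| ≤ p and y is nonempty.
The first p characters of w are a's, so xy (and hence y) consists only of a's. Write y = a^k, 1 ≤ k ≤ p.
Pump with i = 2: xy^2z = a^{p+k} b^p. For this to lie in L we would need p = p+k, which forces k = 0. But k ≥ 1, so xy^2z ∉ L.
This contradicts the pumping lemma, so L is not regular.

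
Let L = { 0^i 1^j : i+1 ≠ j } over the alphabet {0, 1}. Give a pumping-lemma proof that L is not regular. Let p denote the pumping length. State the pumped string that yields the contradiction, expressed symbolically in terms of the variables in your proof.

0^{p+p!} 1^{p+p!+1}

Toward a contradiction, assume L is regular with pumping length p.
Choose w = 0^p 1^{p+p!+1}. Since p ≠ (p+p!+1)-1 = p+p!, w ∈ L; and |w| ≥ p.
Write w = xyz as guaranteed by the lemma, with |xy| ≤ p and |y| > 0.
The first p characters of w are 0's, so xy (and hence y) consists only of 0's. Write y = 0^k, 1 ≤ k ≤ p.
Since 1 ≤ k ≤ p, k divides p!; set t = 1 + p!/k. Then xy^t z has p + (p!/k)·k = p + p! copies of 0. Now the 0-count is p+p! and (1-count)-1 = (p+p!+1)-1 = p+p!, so i+1 ≠ j fails. So xy^t z = 0^{p+p!} 1^{p+p!+1} ∉ L.
Contradiction. Therefore L is not regular.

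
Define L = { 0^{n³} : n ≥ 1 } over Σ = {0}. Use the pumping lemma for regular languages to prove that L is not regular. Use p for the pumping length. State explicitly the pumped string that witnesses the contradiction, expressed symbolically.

0^{p³+k}

Assume L is regular; let p be its pumping constant.
Take w = 0^{p³} ∈ L with |w| = p³ ≥ p.
The pumping lemma gives a decomposition w = xyz where |xy| ≤ p and |y| ≥ 1.
Then y = 0^k for some k with 1 ≤ k ≤ p.
Pump with i = 2: xy^2z = 0^{p³+k}. Since 1 ≤ k ≤ p, p³ < p³+k ≤ p³+p < p³+3p²+3p+1 = (p+1)³, so p³+k is not a perfect cube. So xy^2z ∉ L.
Contradiction. Therefore L is not regular.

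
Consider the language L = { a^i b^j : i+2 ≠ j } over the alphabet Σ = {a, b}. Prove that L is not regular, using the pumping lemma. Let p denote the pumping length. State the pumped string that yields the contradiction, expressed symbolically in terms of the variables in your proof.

a^{p+p!} b^{p+p!+2}

Assume L is regular; let p be its pumping constant.
Choose w = a^p b^{p+p!+2}. Since p ≠ (p+p!+2)-2 = p+p!, w ∈ L; and |w| ≥ p.
Write w = xyz as guaranteed by the lemma, with |xy| ≤ p and y is nonempty.
Since the first p symbols of w are all a's and |xy| ≤ p, y lies entirely in the leading a-block: y = a^k for some k with 1 ≤ k ≤ p.
Since 1 ≤ k ≤ p, k divides p!; set t = 1 + p!/k. Then xy^t z has p + (p!/k)·k = p + p! copies of a. Now the a-count is p+p! and (b-count)-2 = (p+p!+2)-2 = p+p!, so i+2 ≠ j fails. So xy^t z = a^{p+p!} b^{p+p!+2} ∉ L.
This contradicts the pumping lemma, so L is not regular.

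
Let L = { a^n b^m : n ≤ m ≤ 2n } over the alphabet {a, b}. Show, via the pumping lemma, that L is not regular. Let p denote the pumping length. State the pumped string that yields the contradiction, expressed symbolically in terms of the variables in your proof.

a^{p+k} b^p

Toward a contradiction, assume L is regular with pumping length p.
Take w = a^p b^p ∈ L (since p ≤ p ≤ 2p), with |w| = 2p ≥ p.
The pumping lemma gives a decomposition w = xyz where |xy| ≤ p and |y| > 0.
Because |xy| ≤ p and w begins with p copies of a, we have y = a^k with 1 ≤ k ≤ p.
Pump with i = 2: xy^2z = a^{p+k} b^p. Now n = p+k > p = m, so the condition n ≤ m fails. Thus xy^2z ∉ L.
This contradicts the pumping lemma, so L is not regular.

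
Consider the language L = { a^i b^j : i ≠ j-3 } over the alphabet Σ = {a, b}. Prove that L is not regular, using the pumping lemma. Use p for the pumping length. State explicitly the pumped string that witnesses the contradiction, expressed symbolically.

a^{p+p!} b^{p+p!+3}

Toward a contradiction, assume L is regular with pumping length p.
Choose w = a^p b^{p+p!+3}. Since p ≠ (p+p!+3)-3 = p+p!, w ∈ L; and |w| ≥ p.
Write w = xyz as guaranteed by the lemma, with |xy| ≤ p and y is nonempty.
The first p characters of w are a's, so xy (and hence y) consists only of a's. Write y = a^k, 1 ≤ k ≤ p.
Since 1 ≤ k ≤ p, k divides p!; set t = 1 + p!/k. Then xy^t z has p + (p!/k)·k = p + p! copies of a. Now the a-count is p+p! and (b-count)-3 = (p+p!+3)-3 = p+p!, so i ≠ j-3 fails. So xy^t z = a^{p+p!} b^{p+p!+3} ∉ L.
This contradicts the pumping lemma, so L is not regular.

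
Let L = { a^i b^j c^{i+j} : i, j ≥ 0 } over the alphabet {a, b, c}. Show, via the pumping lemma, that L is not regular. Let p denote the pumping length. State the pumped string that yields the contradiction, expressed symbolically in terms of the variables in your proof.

a^{p+k} b^p c^{2p}

Suppose for contradiction that L is regular, and let p be the pumping length.
Take w = a^p b^p c^{2p} ∈ L (with i=j=p, i+j=2p), |w| = 4p ≥ p.
The pumping lemma gives a decomposition w = xyz where |xy| ≤ p and y is nonempty.
Since the first p symbols of w are all a's and |xy| ≤ p, y lies entirely in the leading a-block: y = a^k for some k with 1 ≤ k ≤ p.
Consider xy^2z = a^{p+k} b^p c^{2p}. Now the a- and b-counts sum to 2p+k, but the c-count is 2p ≠ 2p+k. So xy^2z ∉ L.
Contradiction. Therefore L is not regular.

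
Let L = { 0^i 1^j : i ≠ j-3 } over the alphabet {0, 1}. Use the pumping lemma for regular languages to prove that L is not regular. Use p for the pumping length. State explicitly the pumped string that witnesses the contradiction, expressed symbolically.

0^{p+p!} 1^{p+p!+3}

Assume L is regular; let p be its pumping constant.
Choose w = 0^p 1^{p+p!+3}. Since p ≠ (p+p!+3)-3 = p+p!, w ∈ L; and |w| ≥ p.
The pumping lemma gives a decomposition w = xyz where |xy| ≤ p and y is nonempty.
The first p characters of w are 0's, so xy (and hence y) consists only of 0's. Write y = 0^k, 1 ≤ k ≤ p.
Since 1 ≤ k ≤ p, k divides p!; set t = 1 + p!/k. Then xy^t z has p + (p!/k)·k = p + p! copies of 0. Now the 0-count is p+p! and (1-count)-3 = (p+p!+3)-3 = p+p!, so i ≠ j-3 fails. So xy^t z = 0^{p+p!} 1^{p+p!+3} ∉ L.
This contradicts the pumping lemma, so L is not regular.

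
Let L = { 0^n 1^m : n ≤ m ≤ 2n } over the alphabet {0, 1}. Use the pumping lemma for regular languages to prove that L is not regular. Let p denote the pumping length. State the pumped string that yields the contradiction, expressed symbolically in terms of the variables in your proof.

0^{p+k} 1^p

Assume L is regular; let p be its pumping constant.
Take w = 0^p 1^p ∈ L (since p ≤ p ≤ 2p), with |w| = 2p ≥ p.
By the pumping lemma, w = xyz with |xy| ≤ p and |y| > 0.
Since the first p symbols of w are all 0's and |xy| ≤ p, y lies entirely in the leading 0-block: y = 0^k for some k with 1 ≤ k ≤ p.
Pump with i = 2: xy^2z = 0^{p+k} 1^p. Now n = p+k > p = m, so the condition n ≤ m fails. Thus xy^2z ∉ L.
This is a contradiction; hence L is not regular.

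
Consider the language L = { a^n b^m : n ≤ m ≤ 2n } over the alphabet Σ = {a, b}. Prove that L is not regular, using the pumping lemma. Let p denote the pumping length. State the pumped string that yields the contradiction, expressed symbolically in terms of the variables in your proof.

Toward a contradiction, assume L is regular with pumping length p.
Take w = a^p b^p ∈ L (since p ≤ p ≤ 2p), with |w| = 2p ≥ p.
The pumping lemma gives a decomposition w = xyz where |xy| ≤ p and |y| > 0.
The first p characters of w are a's, so xy (and hence y) consists only of a's. Write y = a^k, 1 ≤ k ≤ p.
Pump with i = 2: xy^2z = a^{p+k} b^p. Now n = p+k > p = m, so the condition n ≤ m fails. Thus xy^2z ∉ L.
This contradicts the pumping lemma, so L is not regular.

a^{p+k} b^p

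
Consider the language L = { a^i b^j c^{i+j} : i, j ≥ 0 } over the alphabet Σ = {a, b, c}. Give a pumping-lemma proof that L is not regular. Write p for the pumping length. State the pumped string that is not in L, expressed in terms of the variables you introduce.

a^{p+k} b^p c^{2p}

Suppose for contradiction that L is regular, and let p be the pumping length.
Take w = a^p b^p c^{2p} ∈ L (with i=j=p, i+j=2p), |w| = 4p ≥ p.
By the pumping lemma, w = xyz with |xy| ≤ p and y is nonempty.
Because |xy| ≤ p and w begins with p copies of a, we have y = a^k with 1 ≤ k ≤ p.
Consider xy^2z = a^{p+k} b^p c^{2p}. Now the a- and b-counts sum to 2p+k, but the c-count is 2p ≠ 2p+k. So xy^2z ∉ L.
This is a contradiction; hence L is not regular.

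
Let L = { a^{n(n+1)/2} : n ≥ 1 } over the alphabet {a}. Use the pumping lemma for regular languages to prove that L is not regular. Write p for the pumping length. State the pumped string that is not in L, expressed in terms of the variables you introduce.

Suppose for contradiction that L is regular, and let p be the pumping length.
Take w = a^{p(p+1)/2} ∈ L with |w| = p(p+1)/2 ≥ p.
By the pumping lemma, w = xyz with |xy| ≤ p and |y| ≥ 1.
Then y = a^k for some k with 1 ≤ k ≤ p.
Pump with i = 2: xy^2z = a^{p(p+1)/2+k}. Since 1 ≤ k ≤ p, p(p+1)/2 < p(p+1)/2+k ≤ p(p+1)/2+p < (p+1)(p+2)/2, so p(p+1)/2+k is strictly between consecutive triangular numbers. So xy^2z ∉ L.
Contradiction. Therefore L is not regular.

a^{p(p+1)/2+k}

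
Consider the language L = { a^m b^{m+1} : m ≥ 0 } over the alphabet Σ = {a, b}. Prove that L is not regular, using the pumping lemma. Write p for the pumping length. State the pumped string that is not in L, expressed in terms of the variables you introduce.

a^{p+k} b^{p+1}

Assume L is regular; let p be its pumping constant.
Choose w = a^p b^{p+1}, which is in L with |w| = 2p+1 ≥ p.
Write w = xyz as guaranteed by the lemma, with |xy| ≤ p and y is nonempty.
The first p characters of w are a's, so xy (and hence y) consists only of a's. Write y = a^k, 1 ≤ k ≤ p.
Pump with i = 2: xy^2z = a^{p+k} b^{p+1}. For this to lie in L we would need p+1 = (p+k)+1, which forces k = 0. But k ≥ 1, so xy^2z ∉ L.
This is a contradiction; hence L is not regular.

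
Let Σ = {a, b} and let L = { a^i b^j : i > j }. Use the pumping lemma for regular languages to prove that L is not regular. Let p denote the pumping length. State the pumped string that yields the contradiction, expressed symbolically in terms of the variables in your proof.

a^{p+1-k} b^p

Assume L is regular. Let p be the pumping length given by the pumping lemma.
Choose w = a^{p+1} b^p ∈ L, with |w| = 2p+1 ≥ p.
By the pumping lemma, w = xyz with |xy| ≤ p and y is nonempty.
Because |xy| ≤ p and w begins with p copies of a, we have y = a^k with 1 ≤ k ≤ p.
Consider xy^0z = xz = a^{p+1-k} b^p. Since k ≥ 1, the a-count p+1-k is at most p, so i > j fails; thus xz ∉ L.
Contradiction. Therefore L is not regular.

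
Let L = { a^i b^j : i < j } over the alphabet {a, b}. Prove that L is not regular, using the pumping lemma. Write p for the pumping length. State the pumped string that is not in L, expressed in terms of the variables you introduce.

a^{p+k} b^{p+1}

Assume L is regular; let p be its pumping constant.
Choose w = a^p b^{p+1} ∈ L, with |w| = 2p+1 ≥ p.
The pumping lemma gives a decomposition w = xyz where |xy| ≤ p and y is nonempty.
Since the first p symbols of w are all a's and |xy| ≤ p, y lies entirely in the leading a-block: y = a^k for some k with 1 ≤ k ≤ p.
Consider xy^2z = a^{p+k} b^{p+1}. Since k ≥ 1, the a-count p+k is at least p+1, so i < j fails; thus xy^2z ∉ L.
Contradiction. Therefore L is not regular.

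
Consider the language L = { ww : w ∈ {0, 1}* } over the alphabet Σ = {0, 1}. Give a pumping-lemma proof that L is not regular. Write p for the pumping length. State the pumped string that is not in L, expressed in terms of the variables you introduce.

Assume L is regular; let p be its pumping constant.
Take w = 0^p 1^p 0^p 1^p = uu where u = 0^p1^p; then w ∈ L and |w| = 4p ≥ p.
The pumping lemma gives a decomposition w = xyz where |xy| ≤ p and y is nonempty.
Since the first p symbols of w are all 0's and |xy| ≤ p, y lies entirely in the leading 0-block: y = 0^k for some k with 1 ≤ k ≤ p.
Pump with i = 2: xy^2z = 0^{p+k} 1^p 0^p 1^p, of length 4p+k. Suppose this equals vv. The string starts with 0 and ends with 1, so v does too; thus the boundary between the two copies of v is a 1→0 transition. There is exactly one such transition, at position 2p+k, so |v| = 2p+k and |vv| = 4p+2k ≠ 4p+k since k ≥ 1. So xy^2z ∉ L.
This contradicts the pumping lemma, so L is not regular.

0^{p+k} 1^p 0^p 1^p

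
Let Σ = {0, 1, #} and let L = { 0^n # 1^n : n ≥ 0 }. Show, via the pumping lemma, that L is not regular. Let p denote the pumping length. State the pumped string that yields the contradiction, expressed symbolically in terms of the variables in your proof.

Assume L is regular; let p be its pumping constant.
Take w = 0^p # 1^p ∈ L with |w| = 2p+1 ≥ p.
By the pumping lemma, w = xyz with |xy| ≤ p and y is nonempty.
Because |xy| ≤ p and w begins with p copies of 0, we have y = 0^k with 1 ≤ k ≤ p.
Pump with i = 2: xy^2z = 0^{p+k} # 1^p, which would require p+k = p. But k ≥ 1, so xy^2z ∉ L.
This contradicts the pumping lemma, so L is not regular.

0^{p+k} # 1^p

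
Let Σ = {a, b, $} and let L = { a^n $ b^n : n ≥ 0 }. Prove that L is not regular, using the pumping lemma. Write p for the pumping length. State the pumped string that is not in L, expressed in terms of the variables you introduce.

a^{p+k} $ b^p

Assume L is regular. Let p be the pumping length given by the pumping lemma.
Take w = a^p $ b^p ∈ L with |w| = 2p+1 ≥ p.
Write w = xyz as guaranteed by the lemma, with |xy| ≤ p and |y| ≥ 1.
Because |xy| ≤ p and w begins with p copies of a, we have y = a^k with 1 ≤ k ≤ p.
Pump with i = 2: xy^2z = a^{p+k} $ b^p, which would require p+k = p. But k ≥ 1, so xy^2z ∉ L.
Contradiction. Therefore L is not regular.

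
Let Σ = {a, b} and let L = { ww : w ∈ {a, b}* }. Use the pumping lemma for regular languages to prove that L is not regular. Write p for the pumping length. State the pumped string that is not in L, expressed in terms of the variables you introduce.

Assume L is regular. Let p be the pumping length given by the pumping lemma.
Take w = a^p b^p a^p b^p = uu where u = a^pb^p; then w ∈ L and |w| = 4p ≥ p.
The pumping lemma gives a decomposition w = xyz where |xy| ≤ p and y is nonempty.
Since the first p symbols of w are all a's and |xy| ≤ p, y lies entirely in the leading a-block: y = a^k for some k with 1 ≤ k ≤ p.
Pump with i = 2: xy^2z = a^{p+k} b^p a^p b^p, of length 4p+k. Suppose this equals vv. The string starts with a and ends with b, so v does too; thus the boundary between the two copies of v is a b→a transition. There is exactly one such transition, at position 2p+k, so |v| = 2p+k and |vv| = 4p+2k ≠ 4p+k since k ≥ 1. So xy^2z ∉ L.
Contradiction. Therefore L is not regular.

a^{p+k} b^p a^p b^p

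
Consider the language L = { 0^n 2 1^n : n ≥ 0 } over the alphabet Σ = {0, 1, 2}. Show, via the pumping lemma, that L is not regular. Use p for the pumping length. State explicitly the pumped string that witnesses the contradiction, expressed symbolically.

Assume L is regular. Let p be the pumping length given by the pumping lemma.
Take w = 0^p 2 1^p ∈ L with |w| = 2p+1 ≥ p.
Write w = xyz as guaranteed by the lemma, with |xy| ≤ p and y is nonempty.
Since the first p symbols of w are all 0's and |xy| ≤ p, y lies entirely in the leading 0-block: y = 0^k for some k with 1 ≤ k ≤ p.
Pump with i = 2: xy^2z = 0^{p+k} 2 1^p, which would require p+k = p. But k ≥ 1, so xy^2z ∉ L.
Contradiction. Therefore L is not regular.

0^{p+k} 2 1^p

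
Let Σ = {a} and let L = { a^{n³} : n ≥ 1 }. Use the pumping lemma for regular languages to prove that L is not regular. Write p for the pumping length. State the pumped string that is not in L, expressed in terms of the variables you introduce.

a^{p³+k}

Suppose for contradiction that L is regular, and let p be the pumping length.
Take w = a^{p³} ∈ L with |w| = p³ ≥ p.
The pumping lemma gives a decomposition w = xyz where |xy| ≤ p and y is nonempty.
Then y = a^k for some k with 1 ≤ k ≤ p.
Pump with i = 2: xy^2z = a^{p³+k}. Since 1 ≤ k ≤ p, p³ < p³+k ≤ p³+p < p³+3p²+3p+1 = (p+1)³, so p³+k is not a perfect cube. So xy^2z ∉ L.
Contradiction. Therefore L is not regular.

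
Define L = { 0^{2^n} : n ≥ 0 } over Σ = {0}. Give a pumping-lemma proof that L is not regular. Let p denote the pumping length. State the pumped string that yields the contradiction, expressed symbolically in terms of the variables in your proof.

Suppose for contradiction that L is regular, and let p be the pumping length.
Take w = 0^{2^p} ∈ L with |w| = 2^p ≥ p.
Write w = xyz as guaranteed by the lemma, with |xy| ≤ p and |y| ≥ 1.
Then y = 0^k for some k with 1 ≤ k ≤ p.
Pump with i = 2: xy^2z = 0^{2^p+k}. Since 1 ≤ k ≤ p < 2^p, we have 2^p < 2^p+k < 2^{p+1}, so 2^p+k is not a power of 2. So xy^2z ∉ L.
This contradicts the pumping lemma, so L is not regular.

0^{2^p+k}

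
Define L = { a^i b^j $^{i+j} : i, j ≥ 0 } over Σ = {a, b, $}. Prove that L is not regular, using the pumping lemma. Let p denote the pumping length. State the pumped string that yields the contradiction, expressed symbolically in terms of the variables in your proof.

Assume L is regular. Let p be the pumping length given by the pumping lemma.
Take w = a^p b^p $^{2p} ∈ L (with i=j=p, i+j=2p), |w| = 4p ≥ p.
Write w = xyz as guaranteed by the lemma, with |xy| ≤ p and |y| ≥ 1.
Since the first p symbols of w are all a's and |xy| ≤ p, y lies entirely in the leading a-block: y = a^k for some k with 1 ≤ k ≤ p.
Consider xy^2z = a^{p+k} b^p $^{2p}. Now the a- and b-counts sum to 2p+k, but the $-count is 2p ≠ 2p+k. So xy^2z ∉ L.
Contradiction. Therefore L is not regular.

a^{p+k} b^p $^{2p}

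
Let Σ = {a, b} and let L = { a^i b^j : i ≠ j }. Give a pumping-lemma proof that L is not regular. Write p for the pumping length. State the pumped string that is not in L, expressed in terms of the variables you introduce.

a^{p+p!} b^{p+p!}

Suppose for contradiction that L is regular, and let p be the pumping length.
Choose w = a^p b^{p+p!}. Since p ≠ p+p!, w ∈ L; and |w| ≥ p.
Write w = xyz as guaranteed by the lemma, with |xy| ≤ p and |y| > 0.
Since the first p symbols of w are all a's and |xy| ≤ p, y lies entirely in the leading a-block: y = a^k for some k with 1 ≤ k ≤ p.
Since 1 ≤ k ≤ p, k divides p!; set t = 1 + p!/k. Then xy^t z has p + (p!/k)·k = p + p! copies of a. Now the a-count equals the b-count, so i ≠ j fails. So xy^t z = a^{p+p!} b^{p+p!} ∉ L.
This is a contradiction; hence L is not regular.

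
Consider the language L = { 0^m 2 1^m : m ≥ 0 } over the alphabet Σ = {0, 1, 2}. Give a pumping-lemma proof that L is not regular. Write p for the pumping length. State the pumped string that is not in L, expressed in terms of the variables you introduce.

0^{p+k} 2 1^p

Assume L is regular; let p be its pumping constant.
Take w = 0^p 2 1^p ∈ L with |w| = 2p+1 ≥ p.
By the pumping lemma, w = xyz with |xy| ≤ p and y is nonempty.
The first p characters of w are 0's, so xy (and hence y) consists only of 0's. Write y = 0^k, 1 ≤ k ≤ p.
Pump with i = 2: xy^2z = 0^{p+k} 2 1^p, which would require p+k = p. But k ≥ 1, so xy^2z ∉ L.
This is a contradiction; hence L is not regular.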